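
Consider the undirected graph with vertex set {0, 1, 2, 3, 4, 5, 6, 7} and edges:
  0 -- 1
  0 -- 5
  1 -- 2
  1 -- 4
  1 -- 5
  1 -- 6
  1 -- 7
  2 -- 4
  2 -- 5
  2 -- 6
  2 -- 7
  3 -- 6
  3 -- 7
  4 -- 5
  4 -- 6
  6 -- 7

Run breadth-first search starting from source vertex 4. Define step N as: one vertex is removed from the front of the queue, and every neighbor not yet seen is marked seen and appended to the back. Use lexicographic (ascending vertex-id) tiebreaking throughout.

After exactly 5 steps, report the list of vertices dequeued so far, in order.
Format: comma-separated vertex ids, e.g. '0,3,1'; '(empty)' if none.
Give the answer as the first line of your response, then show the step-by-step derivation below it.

4,1,2,5,6

step 1: dequeue 4; queue=[1,2,5,6]; order=4
step 2: dequeue 1; queue=[2,5,6,0,7]; order=4,1
step 3: dequeue 2; queue=[5,6,0,7]; order=4,1,2
step 4: dequeue 5; queue=[6,0,7]; order=4,1,2,5
step 5: dequeue 6; queue=[0,7,3]; order=4,1,2,5,6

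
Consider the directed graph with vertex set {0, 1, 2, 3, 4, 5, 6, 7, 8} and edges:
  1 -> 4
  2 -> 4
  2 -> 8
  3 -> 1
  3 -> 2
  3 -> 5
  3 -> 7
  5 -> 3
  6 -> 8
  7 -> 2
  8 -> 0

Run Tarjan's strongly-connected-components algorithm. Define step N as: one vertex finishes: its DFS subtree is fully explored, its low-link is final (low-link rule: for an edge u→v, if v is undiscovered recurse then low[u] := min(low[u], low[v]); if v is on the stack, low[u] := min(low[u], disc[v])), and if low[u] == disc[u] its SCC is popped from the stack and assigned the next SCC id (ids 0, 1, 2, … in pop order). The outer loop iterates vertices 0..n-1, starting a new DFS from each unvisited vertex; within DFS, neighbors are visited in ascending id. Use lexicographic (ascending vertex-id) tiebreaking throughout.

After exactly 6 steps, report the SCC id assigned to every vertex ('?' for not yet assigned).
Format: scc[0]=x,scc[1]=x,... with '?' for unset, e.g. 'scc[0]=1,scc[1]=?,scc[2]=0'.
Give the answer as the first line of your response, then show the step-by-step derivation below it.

scc[0]=0,scc[1]=2,scc[2]=4,scc[3]=?,scc[4]=1,scc[5]=?,scc[6]=?,scc[7]=?,scc[8]=3

step 1: low=(low[0]=0,low[1]=?,low[2]=?,low[3]=?,low[4]=?,low[5]=?,low[6]=?,low[7]=?,low[8]=?); scc=(scc[0]=0,scc[1]=?,scc[2]=?,scc[3]=?,scc[4]=?,scc[5]=?,scc[6]=?,scc[7]=?,scc[8]=?)
step 2: low=(low[0]=0,low[1]=1,low[2]=?,low[3]=?,low[4]=2,low[5]=?,low[6]=?,low[7]=?,low[8]=?); scc=(scc[0]=0,scc[1]=?,scc[2]=?,scc[3]=?,scc[4]=1,scc[5]=?,scc[6]=?,scc[7]=?,scc[8]=?)
step 3: low=(low[0]=0,low[1]=1,low[2]=?,low[3]=?,low[4]=2,low[5]=?,low[6]=?,low[7]=?,low[8]=?); scc=(scc[0]=0,scc[1]=2,scc[2]=?,scc[3]=?,scc[4]=1,scc[5]=?,scc[6]=?,scc[7]=?,scc[8]=?)
step 4: low=(low[0]=0,low[1]=1,low[2]=3,low[3]=?,low[4]=2,low[5]=?,low[6]=?,low[7]=?,low[8]=4); scc=(scc[0]=0,scc[1]=2,scc[2]=?,scc[3]=?,scc[4]=1,scc[5]=?,scc[6]=?,scc[7]=?,scc[8]=3)
step 5: low=(low[0]=0,low[1]=1,low[2]=3,low[3]=?,low[4]=2,low[5]=?,low[6]=?,low[7]=?,low[8]=4); scc=(scc[0]=0,scc[1]=2,scc[2]=4,scc[3]=?,scc[4]=1,scc[5]=?,scc[6]=?,scc[7]=?,scc[8]=3)
step 6: low=(low[0]=0,low[1]=1,low[2]=3,low[3]=5,low[4]=2,low[5]=5,low[6]=?,low[7]=?,low[8]=4); scc=(scc[0]=0,scc[1]=2,scc[2]=4,scc[3]=?,scc[4]=1,scc[5]=?,scc[6]=?,scc[7]=?,scc[8]=3)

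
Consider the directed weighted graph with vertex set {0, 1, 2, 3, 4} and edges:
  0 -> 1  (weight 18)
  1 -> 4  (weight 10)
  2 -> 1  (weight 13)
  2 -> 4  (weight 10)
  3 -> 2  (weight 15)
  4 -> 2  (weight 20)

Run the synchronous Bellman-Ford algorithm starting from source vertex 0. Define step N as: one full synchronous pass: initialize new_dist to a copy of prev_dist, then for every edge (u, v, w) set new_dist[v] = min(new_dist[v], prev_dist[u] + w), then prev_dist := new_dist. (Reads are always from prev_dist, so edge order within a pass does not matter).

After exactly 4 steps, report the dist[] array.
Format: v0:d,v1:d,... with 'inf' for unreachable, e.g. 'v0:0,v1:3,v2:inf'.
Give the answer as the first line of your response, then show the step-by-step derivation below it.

v0:0,v1:18,v2:48,v3:inf,v4:28

step 1: dist = v0:0,v1:18,v2:inf,v3:inf,v4:inf
step 2: dist = v0:0,v1:18,v2:inf,v3:inf,v4:28
step 3: dist = v0:0,v1:18,v2:48,v3:inf,v4:28
step 4: dist = v0:0,v1:18,v2:48,v3:inf,v4:28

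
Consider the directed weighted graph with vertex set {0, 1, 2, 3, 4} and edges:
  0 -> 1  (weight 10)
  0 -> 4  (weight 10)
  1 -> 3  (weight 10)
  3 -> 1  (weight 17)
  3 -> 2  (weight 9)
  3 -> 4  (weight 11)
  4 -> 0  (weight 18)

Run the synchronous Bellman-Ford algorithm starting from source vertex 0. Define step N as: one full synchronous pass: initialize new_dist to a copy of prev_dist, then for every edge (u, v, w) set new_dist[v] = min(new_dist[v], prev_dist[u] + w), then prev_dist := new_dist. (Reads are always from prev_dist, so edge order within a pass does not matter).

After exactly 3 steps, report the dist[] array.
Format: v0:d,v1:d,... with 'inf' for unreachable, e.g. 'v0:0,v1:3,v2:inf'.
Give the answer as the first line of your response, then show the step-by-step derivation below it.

v0:0,v1:10,v2:29,v3:20,v4:10

step 1: dist = v0:0,v1:10,v2:inf,v3:inf,v4:10
step 2: dist = v0:0,v1:10,v2:inf,v3:20,v4:10
step 3: dist = v0:0,v1:10,v2:29,v3:20,v4:10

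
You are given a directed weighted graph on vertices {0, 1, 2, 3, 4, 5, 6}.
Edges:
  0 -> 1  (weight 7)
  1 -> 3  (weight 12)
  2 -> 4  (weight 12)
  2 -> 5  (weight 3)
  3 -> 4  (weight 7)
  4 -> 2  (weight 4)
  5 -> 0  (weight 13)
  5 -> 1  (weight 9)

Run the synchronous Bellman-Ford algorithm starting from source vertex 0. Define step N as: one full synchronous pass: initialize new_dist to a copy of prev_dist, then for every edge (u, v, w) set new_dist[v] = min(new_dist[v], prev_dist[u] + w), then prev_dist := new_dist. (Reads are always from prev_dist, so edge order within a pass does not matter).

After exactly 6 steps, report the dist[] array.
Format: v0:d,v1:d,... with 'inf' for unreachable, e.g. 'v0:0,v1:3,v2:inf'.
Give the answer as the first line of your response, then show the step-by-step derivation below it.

v0:0,v1:7,v2:30,v3:19,v4:26,v5:33,v6:inf

step 1: dist = v0:0,v1:7,v2:inf,v3:inf,v4:inf,v5:inf,v6:inf
step 2: dist = v0:0,v1:7,v2:inf,v3:19,v4:inf,v5:inf,v6:inf
step 3: dist = v0:0,v1:7,v2:inf,v3:19,v4:26,v5:inf,v6:inf
step 4: dist = v0:0,v1:7,v2:30,v3:19,v4:26,v5:inf,v6:inf
step 5: dist = v0:0,v1:7,v2:30,v3:19,v4:26,v5:33,v6:inf
step 6: dist = v0:0,v1:7,v2:30,v3:19,v4:26,v5:33,v6:inf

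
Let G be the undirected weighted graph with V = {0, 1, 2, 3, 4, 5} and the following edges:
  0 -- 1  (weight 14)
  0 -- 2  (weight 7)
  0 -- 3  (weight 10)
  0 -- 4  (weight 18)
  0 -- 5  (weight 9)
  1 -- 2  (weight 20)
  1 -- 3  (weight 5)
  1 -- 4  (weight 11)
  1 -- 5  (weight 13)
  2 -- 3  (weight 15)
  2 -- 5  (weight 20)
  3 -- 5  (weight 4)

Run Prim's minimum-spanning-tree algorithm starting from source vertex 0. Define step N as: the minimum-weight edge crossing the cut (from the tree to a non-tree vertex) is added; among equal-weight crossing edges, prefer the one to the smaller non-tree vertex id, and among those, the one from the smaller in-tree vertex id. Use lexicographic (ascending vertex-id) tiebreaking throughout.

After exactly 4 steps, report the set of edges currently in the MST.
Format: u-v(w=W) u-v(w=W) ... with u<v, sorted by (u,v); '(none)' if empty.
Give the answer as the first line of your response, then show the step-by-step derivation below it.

0-2(w=7) 0-5(w=9) 1-3(w=5) 3-5(w=4)

step 1: add edge 0-2 (w=7); MST = {0-2(w=7)}
step 2: add edge 0-5 (w=9); MST = {0-2(w=7) 0-5(w=9)}
step 3: add edge 3-5 (w=4); MST = {0-2(w=7) 0-5(w=9) 3-5(w=4)}
step 4: add edge 1-3 (w=5); MST = {0-2(w=7) 0-5(w=9) 1-3(w=5) 3-5(w=4)}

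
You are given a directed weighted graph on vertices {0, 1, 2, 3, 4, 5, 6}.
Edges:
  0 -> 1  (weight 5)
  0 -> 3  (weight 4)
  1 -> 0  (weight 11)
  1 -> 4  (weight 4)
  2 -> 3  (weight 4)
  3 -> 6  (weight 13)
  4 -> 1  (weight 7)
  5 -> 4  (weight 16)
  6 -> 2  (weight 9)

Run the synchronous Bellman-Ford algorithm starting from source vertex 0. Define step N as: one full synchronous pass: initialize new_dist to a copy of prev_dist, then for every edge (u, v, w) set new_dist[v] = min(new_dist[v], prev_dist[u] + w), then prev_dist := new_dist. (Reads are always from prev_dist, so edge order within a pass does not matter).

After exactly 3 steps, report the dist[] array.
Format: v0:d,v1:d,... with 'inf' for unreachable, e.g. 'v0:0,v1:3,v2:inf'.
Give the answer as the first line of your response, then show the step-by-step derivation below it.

v0:0,v1:5,v2:26,v3:4,v4:9,v5:inf,v6:17

step 1: dist = v0:0,v1:5,v2:inf,v3:4,v4:inf,v5:inf,v6:inf
step 2: dist = v0:0,v1:5,v2:inf,v3:4,v4:9,v5:inf,v6:17
step 3: dist = v0:0,v1:5,v2:26,v3:4,v4:9,v5:inf,v6:17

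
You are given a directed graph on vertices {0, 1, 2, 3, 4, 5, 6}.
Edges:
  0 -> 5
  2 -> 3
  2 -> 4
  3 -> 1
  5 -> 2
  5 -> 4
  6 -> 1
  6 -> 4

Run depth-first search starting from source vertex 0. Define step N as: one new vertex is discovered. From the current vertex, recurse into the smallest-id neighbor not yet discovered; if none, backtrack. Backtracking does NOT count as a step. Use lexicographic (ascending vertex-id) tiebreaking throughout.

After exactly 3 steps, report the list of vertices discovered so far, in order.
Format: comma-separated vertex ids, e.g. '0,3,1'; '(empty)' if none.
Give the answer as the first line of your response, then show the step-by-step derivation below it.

0,5,2

step 1: discover 0; path=0; order=0
step 2: discover 5; path=0>5; order=0,5
step 3: discover 2; path=0>5>2; order=0,5,2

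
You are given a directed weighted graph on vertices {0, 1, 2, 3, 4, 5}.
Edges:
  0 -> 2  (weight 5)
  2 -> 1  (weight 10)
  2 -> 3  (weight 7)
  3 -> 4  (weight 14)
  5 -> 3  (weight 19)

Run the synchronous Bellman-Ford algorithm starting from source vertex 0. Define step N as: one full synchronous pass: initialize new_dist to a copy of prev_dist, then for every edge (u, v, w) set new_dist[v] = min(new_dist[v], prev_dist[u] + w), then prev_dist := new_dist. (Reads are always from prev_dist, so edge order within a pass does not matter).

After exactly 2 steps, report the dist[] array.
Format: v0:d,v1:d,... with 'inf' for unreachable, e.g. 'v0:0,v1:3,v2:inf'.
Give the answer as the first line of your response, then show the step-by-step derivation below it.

v0:0,v1:15,v2:5,v3:12,v4:inf,v5:inf

step 1: dist = v0:0,v1:inf,v2:5,v3:inf,v4:inf,v5:inf
step 2: dist = v0:0,v1:15,v2:5,v3:12,v4:inf,v5:inf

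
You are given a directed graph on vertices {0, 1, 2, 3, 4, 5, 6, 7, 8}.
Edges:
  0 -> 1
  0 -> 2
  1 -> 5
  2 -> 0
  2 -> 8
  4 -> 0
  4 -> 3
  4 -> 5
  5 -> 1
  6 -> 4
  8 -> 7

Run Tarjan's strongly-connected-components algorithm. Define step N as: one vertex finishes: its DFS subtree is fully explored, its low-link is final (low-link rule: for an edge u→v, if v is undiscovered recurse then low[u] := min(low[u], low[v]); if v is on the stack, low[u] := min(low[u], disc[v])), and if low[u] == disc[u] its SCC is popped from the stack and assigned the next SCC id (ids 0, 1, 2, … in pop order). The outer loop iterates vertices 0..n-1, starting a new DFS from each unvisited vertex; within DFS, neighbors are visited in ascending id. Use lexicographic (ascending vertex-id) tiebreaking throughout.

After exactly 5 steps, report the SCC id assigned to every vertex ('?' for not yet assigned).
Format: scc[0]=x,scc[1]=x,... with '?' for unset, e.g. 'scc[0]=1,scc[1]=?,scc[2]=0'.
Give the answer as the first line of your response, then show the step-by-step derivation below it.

scc[0]=?,scc[1]=0,scc[2]=?,scc[3]=?,scc[4]=?,scc[5]=0,scc[6]=?,scc[7]=1,scc[8]=2

step 1: low=(low[0]=0,low[1]=1,low[2]=?,low[3]=?,low[4]=?,low[5]=1,low[6]=?,low[7]=?,low[8]=?); scc=(scc[0]=?,scc[1]=?,scc[2]=?,scc[3]=?,scc[4]=?,scc[5]=?,scc[6]=?,scc[7]=?,scc[8]=?)
step 2: low=(low[0]=0,low[1]=1,low[2]=?,low[3]=?,low[4]=?,low[5]=1,low[6]=?,low[7]=?,low[8]=?); scc=(scc[0]=?,scc[1]=0,scc[2]=?,scc[3]=?,scc[4]=?,scc[5]=0,scc[6]=?,scc[7]=?,scc[8]=?)
step 3: low=(low[0]=0,low[1]=1,low[2]=0,low[3]=?,low[4]=?,low[5]=1,low[6]=?,low[7]=5,low[8]=4); scc=(scc[0]=?,scc[1]=0,scc[2]=?,scc[3]=?,scc[4]=?,scc[5]=0,scc[6]=?,scc[7]=1,scc[8]=?)
step 4: low=(low[0]=0,low[1]=1,low[2]=0,low[3]=?,low[4]=?,low[5]=1,low[6]=?,low[7]=5,low[8]=4); scc=(scc[0]=?,scc[1]=0,scc[2]=?,scc[3]=?,scc[4]=?,scc[5]=0,scc[6]=?,scc[7]=1,scc[8]=2)
step 5: low=(low[0]=0,low[1]=1,low[2]=0,low[3]=?,low[4]=?,low[5]=1,low[6]=?,low[7]=5,low[8]=4); scc=(scc[0]=?,scc[1]=0,scc[2]=?,scc[3]=?,scc[4]=?,scc[5]=0,scc[6]=?,scc[7]=1,scc[8]=2)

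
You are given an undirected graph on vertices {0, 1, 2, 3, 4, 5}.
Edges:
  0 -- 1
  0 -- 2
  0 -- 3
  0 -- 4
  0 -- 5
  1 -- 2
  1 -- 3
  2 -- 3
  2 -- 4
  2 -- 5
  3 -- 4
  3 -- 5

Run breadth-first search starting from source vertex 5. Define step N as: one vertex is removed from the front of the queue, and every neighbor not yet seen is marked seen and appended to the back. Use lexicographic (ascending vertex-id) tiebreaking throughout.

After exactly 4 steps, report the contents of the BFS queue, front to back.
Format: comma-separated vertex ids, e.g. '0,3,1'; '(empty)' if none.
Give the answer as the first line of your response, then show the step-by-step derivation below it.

1,4

step 1: dequeue 5; queue=[0,2,3]; order=5
step 2: dequeue 0; queue=[2,3,1,4]; order=5,0
step 3: dequeue 2; queue=[3,1,4]; order=5,0,2
step 4: dequeue 3; queue=[1,4]; order=5,0,2,3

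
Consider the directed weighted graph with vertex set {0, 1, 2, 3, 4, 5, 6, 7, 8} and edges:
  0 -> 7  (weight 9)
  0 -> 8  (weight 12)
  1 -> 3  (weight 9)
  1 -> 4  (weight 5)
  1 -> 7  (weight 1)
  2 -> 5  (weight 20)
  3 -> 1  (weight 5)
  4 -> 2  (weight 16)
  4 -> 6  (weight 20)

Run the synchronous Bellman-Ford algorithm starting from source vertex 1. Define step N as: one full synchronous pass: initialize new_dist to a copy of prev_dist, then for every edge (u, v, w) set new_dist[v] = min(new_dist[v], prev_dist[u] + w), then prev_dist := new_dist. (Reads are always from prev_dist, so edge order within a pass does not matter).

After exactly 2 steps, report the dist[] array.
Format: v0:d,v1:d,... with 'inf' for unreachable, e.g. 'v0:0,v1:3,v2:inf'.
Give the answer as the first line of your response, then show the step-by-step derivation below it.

v0:inf,v1:0,v2:21,v3:9,v4:5,v5:inf,v6:25,v7:1,v8:inf

step 1: dist = v0:inf,v1:0,v2:inf,v3:9,v4:5,v5:inf,v6:inf,v7:1,v8:inf
step 2: dist = v0:inf,v1:0,v2:21,v3:9,v4:5,v5:inf,v6:25,v7:1,v8:inf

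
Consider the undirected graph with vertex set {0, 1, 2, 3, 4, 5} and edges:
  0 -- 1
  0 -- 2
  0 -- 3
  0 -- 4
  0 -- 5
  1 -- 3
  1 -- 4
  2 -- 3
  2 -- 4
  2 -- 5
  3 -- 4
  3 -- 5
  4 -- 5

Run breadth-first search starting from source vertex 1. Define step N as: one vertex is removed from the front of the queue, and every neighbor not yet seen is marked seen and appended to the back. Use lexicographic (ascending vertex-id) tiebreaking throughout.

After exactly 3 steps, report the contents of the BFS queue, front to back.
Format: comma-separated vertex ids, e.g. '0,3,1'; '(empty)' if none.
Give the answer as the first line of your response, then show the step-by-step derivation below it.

4,2,5

step 1: dequeue 1; queue=[0,3,4]; order=1
step 2: dequeue 0; queue=[3,4,2,5]; order=1,0
step 3: dequeue 3; queue=[4,2,5]; order=1,0,3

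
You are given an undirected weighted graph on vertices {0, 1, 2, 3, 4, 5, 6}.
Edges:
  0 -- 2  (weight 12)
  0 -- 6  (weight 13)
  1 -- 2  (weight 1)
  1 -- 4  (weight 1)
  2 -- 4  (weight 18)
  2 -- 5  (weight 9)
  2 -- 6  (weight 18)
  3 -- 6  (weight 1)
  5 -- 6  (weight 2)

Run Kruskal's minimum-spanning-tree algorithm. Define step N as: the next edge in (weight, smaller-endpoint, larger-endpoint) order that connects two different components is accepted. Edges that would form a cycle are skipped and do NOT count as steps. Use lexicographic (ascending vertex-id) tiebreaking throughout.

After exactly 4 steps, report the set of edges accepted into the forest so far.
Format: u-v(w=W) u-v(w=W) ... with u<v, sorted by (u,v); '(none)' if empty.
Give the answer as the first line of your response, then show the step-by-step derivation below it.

1-2(w=1) 1-4(w=1) 3-6(w=1) 5-6(w=2)

step 1: add edge 1-2 (w=1); MST = {1-2(w=1)}
step 2: add edge 1-4 (w=1); MST = {1-2(w=1) 1-4(w=1)}
step 3: add edge 3-6 (w=1); MST = {1-2(w=1) 1-4(w=1) 3-6(w=1)}
step 4: add edge 5-6 (w=2); MST = {1-2(w=1) 1-4(w=1) 3-6(w=1) 5-6(w=2)}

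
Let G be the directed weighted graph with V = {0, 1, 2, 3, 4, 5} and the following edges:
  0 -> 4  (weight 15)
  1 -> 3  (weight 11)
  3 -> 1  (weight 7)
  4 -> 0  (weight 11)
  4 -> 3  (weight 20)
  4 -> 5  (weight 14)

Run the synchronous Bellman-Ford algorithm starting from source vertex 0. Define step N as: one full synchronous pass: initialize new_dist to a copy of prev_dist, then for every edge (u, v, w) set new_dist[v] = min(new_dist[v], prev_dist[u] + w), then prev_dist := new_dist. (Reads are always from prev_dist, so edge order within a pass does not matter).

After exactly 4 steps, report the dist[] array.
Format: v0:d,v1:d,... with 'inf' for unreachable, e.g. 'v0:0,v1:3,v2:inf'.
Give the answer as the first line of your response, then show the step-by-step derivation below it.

v0:0,v1:42,v2:inf,v3:35,v4:15,v5:29

step 1: dist = v0:0,v1:inf,v2:inf,v3:inf,v4:15,v5:inf
step 2: dist = v0:0,v1:inf,v2:inf,v3:35,v4:15,v5:29
step 3: dist = v0:0,v1:42,v2:inf,v3:35,v4:15,v5:29
step 4: dist = v0:0,v1:42,v2:inf,v3:35,v4:15,v5:29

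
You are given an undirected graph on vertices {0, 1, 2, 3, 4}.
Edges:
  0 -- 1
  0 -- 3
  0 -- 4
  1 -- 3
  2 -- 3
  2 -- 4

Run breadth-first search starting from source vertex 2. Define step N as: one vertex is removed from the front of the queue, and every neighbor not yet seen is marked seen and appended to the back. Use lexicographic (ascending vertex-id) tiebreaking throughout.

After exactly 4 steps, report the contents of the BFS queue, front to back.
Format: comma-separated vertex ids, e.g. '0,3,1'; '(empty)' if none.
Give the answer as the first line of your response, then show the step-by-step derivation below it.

1

step 1: dequeue 2; queue=[3,4]; order=2
step 2: dequeue 3; queue=[4,0,1]; order=2,3
step 3: dequeue 4; queue=[0,1]; order=2,3,4
step 4: dequeue 0; queue=[1]; order=2,3,4,0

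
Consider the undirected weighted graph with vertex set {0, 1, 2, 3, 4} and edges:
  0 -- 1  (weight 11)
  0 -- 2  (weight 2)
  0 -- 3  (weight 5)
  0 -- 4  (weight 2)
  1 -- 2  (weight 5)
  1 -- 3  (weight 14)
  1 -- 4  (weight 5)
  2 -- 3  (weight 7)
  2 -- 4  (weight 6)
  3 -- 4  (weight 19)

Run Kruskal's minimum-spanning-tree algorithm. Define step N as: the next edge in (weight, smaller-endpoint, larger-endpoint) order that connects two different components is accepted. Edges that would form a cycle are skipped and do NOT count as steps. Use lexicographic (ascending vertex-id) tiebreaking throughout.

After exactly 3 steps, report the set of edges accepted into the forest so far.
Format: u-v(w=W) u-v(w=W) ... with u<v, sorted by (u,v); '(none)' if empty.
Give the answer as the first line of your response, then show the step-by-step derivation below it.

0-2(w=2) 0-3(w=5) 0-4(w=2)

step 1: add edge 0-2 (w=2); MST = {0-2(w=2)}
step 2: add edge 0-4 (w=2); MST = {0-2(w=2) 0-4(w=2)}
step 3: add edge 0-3 (w=5); MST = {0-2(w=2) 0-3(w=5) 0-4(w=2)}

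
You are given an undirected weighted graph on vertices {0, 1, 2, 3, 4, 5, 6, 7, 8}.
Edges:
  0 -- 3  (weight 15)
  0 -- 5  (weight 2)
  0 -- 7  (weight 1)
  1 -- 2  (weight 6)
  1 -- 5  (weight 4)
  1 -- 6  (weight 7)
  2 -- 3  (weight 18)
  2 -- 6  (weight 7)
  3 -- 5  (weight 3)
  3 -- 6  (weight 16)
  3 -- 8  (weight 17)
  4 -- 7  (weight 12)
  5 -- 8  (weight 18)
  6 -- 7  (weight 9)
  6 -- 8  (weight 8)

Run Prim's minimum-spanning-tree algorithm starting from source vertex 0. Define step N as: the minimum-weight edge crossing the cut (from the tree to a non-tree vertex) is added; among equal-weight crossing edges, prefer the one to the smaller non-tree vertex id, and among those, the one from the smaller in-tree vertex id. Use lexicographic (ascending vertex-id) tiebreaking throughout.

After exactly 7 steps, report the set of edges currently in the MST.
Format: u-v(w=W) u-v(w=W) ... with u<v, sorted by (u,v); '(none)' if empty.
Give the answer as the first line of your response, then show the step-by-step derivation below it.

0-5(w=2) 0-7(w=1) 1-2(w=6) 1-5(w=4) 1-6(w=7) 3-5(w=3) 6-8(w=8)

step 1: add edge 0-7 (w=1); MST = {0-7(w=1)}
step 2: add edge 0-5 (w=2); MST = {0-5(w=2) 0-7(w=1)}
step 3: add edge 3-5 (w=3); MST = {0-5(w=2) 0-7(w=1) 3-5(w=3)}
step 4: add edge 1-5 (w=4); MST = {0-5(w=2) 0-7(w=1) 1-5(w=4) 3-5(w=3)}
step 5: add edge 1-2 (w=6); MST = {0-5(w=2) 0-7(w=1) 1-2(w=6) 1-5(w=4) 3-5(w=3)}
step 6: add edge 1-6 (w=7); MST = {0-5(w=2) 0-7(w=1) 1-2(w=6) 1-5(w=4) 1-6(w=7) 3-5(w=3)}
step 7: add edge 6-8 (w=8); MST = {0-5(w=2) 0-7(w=1) 1-2(w=6) 1-5(w=4) 1-6(w=7) 3-5(w=3) 6-8(w=8)}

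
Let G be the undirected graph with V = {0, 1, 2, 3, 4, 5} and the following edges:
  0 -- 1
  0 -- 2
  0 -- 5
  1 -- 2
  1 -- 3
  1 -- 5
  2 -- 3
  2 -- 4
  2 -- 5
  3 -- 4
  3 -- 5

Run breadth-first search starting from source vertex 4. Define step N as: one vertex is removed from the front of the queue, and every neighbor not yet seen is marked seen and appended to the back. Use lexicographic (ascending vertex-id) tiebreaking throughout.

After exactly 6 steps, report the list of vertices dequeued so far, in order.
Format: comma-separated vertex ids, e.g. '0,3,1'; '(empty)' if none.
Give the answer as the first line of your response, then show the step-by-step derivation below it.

4,2,3,0,1,5

step 1: dequeue 4; queue=[2,3]; order=4
step 2: dequeue 2; queue=[3,0,1,5]; order=4,2
step 3: dequeue 3; queue=[0,1,5]; order=4,2,3
step 4: dequeue 0; queue=[1,5]; order=4,2,3,0
step 5: dequeue 1; queue=[5]; order=4,2,3,0,1
step 6: dequeue 5; queue=[(empty)]; order=4,2,3,0,1,5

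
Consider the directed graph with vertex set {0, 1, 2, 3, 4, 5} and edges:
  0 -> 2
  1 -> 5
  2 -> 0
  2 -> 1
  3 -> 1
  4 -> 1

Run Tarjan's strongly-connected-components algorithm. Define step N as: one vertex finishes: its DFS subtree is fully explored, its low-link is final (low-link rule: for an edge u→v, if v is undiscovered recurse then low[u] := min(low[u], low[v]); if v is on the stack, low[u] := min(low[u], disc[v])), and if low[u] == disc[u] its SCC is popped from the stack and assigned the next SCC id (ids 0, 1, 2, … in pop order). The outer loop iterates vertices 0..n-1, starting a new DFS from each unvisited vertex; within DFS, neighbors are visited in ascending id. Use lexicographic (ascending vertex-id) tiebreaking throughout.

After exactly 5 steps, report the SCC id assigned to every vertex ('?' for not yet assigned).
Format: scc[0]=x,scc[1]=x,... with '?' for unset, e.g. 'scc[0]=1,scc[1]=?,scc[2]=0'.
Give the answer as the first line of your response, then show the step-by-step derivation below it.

scc[0]=2,scc[1]=1,scc[2]=2,scc[3]=3,scc[4]=?,scc[5]=0

step 1: low=(low[0]=0,low[1]=2,low[2]=0,low[3]=?,low[4]=?,low[5]=3); scc=(scc[0]=?,scc[1]=?,scc[2]=?,scc[3]=?,scc[4]=?,scc[5]=0)
step 2: low=(low[0]=0,low[1]=2,low[2]=0,low[3]=?,low[4]=?,low[5]=3); scc=(scc[0]=?,scc[1]=1,scc[2]=?,scc[3]=?,scc[4]=?,scc[5]=0)
step 3: low=(low[0]=0,low[1]=2,low[2]=0,low[3]=?,low[4]=?,low[5]=3); scc=(scc[0]=?,scc[1]=1,scc[2]=?,scc[3]=?,scc[4]=?,scc[5]=0)
step 4: low=(low[0]=0,low[1]=2,low[2]=0,low[3]=?,low[4]=?,low[5]=3); scc=(scc[0]=2,scc[1]=1,scc[2]=2,scc[3]=?,scc[4]=?,scc[5]=0)
step 5: low=(low[0]=0,low[1]=2,low[2]=0,low[3]=4,low[4]=?,low[5]=3); scc=(scc[0]=2,scc[1]=1,scc[2]=2,scc[3]=3,scc[4]=?,scc[5]=0)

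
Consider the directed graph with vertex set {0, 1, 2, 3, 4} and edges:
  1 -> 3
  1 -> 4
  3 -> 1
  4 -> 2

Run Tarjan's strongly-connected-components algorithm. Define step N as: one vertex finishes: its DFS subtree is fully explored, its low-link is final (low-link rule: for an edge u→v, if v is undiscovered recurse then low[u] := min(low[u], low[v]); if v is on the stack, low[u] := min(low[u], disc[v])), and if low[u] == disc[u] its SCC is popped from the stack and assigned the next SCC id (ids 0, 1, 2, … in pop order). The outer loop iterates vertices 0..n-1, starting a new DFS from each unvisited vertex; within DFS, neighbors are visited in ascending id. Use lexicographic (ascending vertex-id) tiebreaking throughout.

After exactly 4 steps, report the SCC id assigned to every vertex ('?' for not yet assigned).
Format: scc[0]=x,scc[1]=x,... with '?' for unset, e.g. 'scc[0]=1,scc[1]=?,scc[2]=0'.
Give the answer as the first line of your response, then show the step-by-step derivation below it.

scc[0]=0,scc[1]=?,scc[2]=1,scc[3]=?,scc[4]=2

step 1: low=(low[0]=0,low[1]=?,low[2]=?,low[3]=?,low[4]=?); scc=(scc[0]=0,scc[1]=?,scc[2]=?,scc[3]=?,scc[4]=?)
step 2: low=(low[0]=0,low[1]=1,low[2]=?,low[3]=1,low[4]=?); scc=(scc[0]=0,scc[1]=?,scc[2]=?,scc[3]=?,scc[4]=?)
step 3: low=(low[0]=0,low[1]=1,low[2]=4,low[3]=1,low[4]=3); scc=(scc[0]=0,scc[1]=?,scc[2]=1,scc[3]=?,scc[4]=?)
step 4: low=(low[0]=0,low[1]=1,low[2]=4,low[3]=1,low[4]=3); scc=(scc[0]=0,scc[1]=?,scc[2]=1,scc[3]=?,scc[4]=2)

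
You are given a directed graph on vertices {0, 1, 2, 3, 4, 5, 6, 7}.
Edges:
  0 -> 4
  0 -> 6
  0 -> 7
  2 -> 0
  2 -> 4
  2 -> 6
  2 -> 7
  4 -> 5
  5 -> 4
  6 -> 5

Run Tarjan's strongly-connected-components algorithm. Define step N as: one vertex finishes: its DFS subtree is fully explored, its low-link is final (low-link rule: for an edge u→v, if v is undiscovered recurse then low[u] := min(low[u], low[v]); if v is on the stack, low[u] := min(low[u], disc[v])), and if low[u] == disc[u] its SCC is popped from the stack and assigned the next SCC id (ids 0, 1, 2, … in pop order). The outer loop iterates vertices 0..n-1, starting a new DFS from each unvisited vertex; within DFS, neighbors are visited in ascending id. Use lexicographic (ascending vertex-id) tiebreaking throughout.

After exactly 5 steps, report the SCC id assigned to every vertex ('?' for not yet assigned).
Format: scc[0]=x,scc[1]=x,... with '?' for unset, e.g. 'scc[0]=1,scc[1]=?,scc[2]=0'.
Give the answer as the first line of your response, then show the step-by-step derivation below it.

scc[0]=3,scc[1]=?,scc[2]=?,scc[3]=?,scc[4]=0,scc[5]=0,scc[6]=1,scc[7]=2

step 1: low=(low[0]=0,low[1]=?,low[2]=?,low[3]=?,low[4]=1,low[5]=1,low[6]=?,low[7]=?); scc=(scc[0]=?,scc[1]=?,scc[2]=?,scc[3]=?,scc[4]=?,scc[5]=?,scc[6]=?,scc[7]=?)
step 2: low=(low[0]=0,low[1]=?,low[2]=?,low[3]=?,low[4]=1,low[5]=1,low[6]=?,low[7]=?); scc=(scc[0]=?,scc[1]=?,scc[2]=?,scc[3]=?,scc[4]=0,scc[5]=0,scc[6]=?,scc[7]=?)
step 3: low=(low[0]=0,low[1]=?,low[2]=?,low[3]=?,low[4]=1,low[5]=1,low[6]=3,low[7]=?); scc=(scc[0]=?,scc[1]=?,scc[2]=?,scc[3]=?,scc[4]=0,scc[5]=0,scc[6]=1,scc[7]=?)
step 4: low=(low[0]=0,low[1]=?,low[2]=?,low[3]=?,low[4]=1,low[5]=1,low[6]=3,low[7]=4); scc=(scc[0]=?,scc[1]=?,scc[2]=?,scc[3]=?,scc[4]=0,scc[5]=0,scc[6]=1,scc[7]=2)
step 5: low=(low[0]=0,low[1]=?,low[2]=?,low[3]=?,low[4]=1,low[5]=1,low[6]=3,low[7]=4); scc=(scc[0]=3,scc[1]=?,scc[2]=?,scc[3]=?,scc[4]=0,scc[5]=0,scc[6]=1,scc[7]=2)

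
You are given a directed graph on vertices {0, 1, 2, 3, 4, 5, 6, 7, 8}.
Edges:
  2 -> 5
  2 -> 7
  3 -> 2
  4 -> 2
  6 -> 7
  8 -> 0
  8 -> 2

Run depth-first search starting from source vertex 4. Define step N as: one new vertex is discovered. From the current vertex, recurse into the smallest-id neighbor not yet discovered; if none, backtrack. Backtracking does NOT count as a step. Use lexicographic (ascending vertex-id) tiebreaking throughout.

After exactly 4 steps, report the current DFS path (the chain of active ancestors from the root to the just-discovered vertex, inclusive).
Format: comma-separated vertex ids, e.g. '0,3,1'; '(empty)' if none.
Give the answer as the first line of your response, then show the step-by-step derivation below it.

4,2,7

step 1: discover 4; path=4; order=4
step 2: discover 2; path=4>2; order=4,2
step 3: discover 5; path=4>2>5; order=4,2,5
step 4: discover 7; path=4>2>7; order=4,2,5,7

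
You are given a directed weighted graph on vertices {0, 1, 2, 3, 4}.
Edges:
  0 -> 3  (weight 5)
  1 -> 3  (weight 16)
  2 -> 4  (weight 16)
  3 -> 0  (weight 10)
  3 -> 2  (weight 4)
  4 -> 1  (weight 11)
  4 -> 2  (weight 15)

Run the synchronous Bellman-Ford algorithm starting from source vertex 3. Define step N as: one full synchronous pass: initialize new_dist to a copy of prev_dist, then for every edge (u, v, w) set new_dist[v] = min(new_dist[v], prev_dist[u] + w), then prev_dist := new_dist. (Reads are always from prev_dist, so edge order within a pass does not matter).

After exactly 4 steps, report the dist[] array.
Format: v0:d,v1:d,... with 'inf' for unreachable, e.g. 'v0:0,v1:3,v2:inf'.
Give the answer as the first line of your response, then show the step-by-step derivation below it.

v0:10,v1:31,v2:4,v3:0,v4:20

step 1: dist = v0:10,v1:inf,v2:4,v3:0,v4:inf
step 2: dist = v0:10,v1:inf,v2:4,v3:0,v4:20
step 3: dist = v0:10,v1:31,v2:4,v3:0,v4:20
step 4: dist = v0:10,v1:31,v2:4,v3:0,v4:20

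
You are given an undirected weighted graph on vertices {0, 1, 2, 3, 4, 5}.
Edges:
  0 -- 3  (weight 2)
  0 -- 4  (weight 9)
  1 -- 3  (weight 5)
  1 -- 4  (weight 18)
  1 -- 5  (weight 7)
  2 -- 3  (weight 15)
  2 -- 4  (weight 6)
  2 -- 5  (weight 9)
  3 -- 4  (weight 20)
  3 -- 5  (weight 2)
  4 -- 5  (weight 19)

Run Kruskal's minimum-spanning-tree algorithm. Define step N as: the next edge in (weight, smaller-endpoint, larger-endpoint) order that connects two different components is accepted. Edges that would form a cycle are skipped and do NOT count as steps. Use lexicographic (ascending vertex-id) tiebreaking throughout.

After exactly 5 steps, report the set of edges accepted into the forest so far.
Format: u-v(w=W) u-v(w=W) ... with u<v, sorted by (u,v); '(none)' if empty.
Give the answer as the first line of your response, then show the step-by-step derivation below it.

0-3(w=2) 0-4(w=9) 1-3(w=5) 2-4(w=6) 3-5(w=2)

step 1: add edge 0-3 (w=2); MST = {0-3(w=2)}
step 2: add edge 3-5 (w=2); MST = {0-3(w=2) 3-5(w=2)}
step 3: add edge 1-3 (w=5); MST = {0-3(w=2) 1-3(w=5) 3-5(w=2)}
step 4: add edge 2-4 (w=6); MST = {0-3(w=2) 1-3(w=5) 2-4(w=6) 3-5(w=2)}
step 5: add edge 0-4 (w=9); MST = {0-3(w=2) 0-4(w=9) 1-3(w=5) 2-4(w=6) 3-5(w=2)}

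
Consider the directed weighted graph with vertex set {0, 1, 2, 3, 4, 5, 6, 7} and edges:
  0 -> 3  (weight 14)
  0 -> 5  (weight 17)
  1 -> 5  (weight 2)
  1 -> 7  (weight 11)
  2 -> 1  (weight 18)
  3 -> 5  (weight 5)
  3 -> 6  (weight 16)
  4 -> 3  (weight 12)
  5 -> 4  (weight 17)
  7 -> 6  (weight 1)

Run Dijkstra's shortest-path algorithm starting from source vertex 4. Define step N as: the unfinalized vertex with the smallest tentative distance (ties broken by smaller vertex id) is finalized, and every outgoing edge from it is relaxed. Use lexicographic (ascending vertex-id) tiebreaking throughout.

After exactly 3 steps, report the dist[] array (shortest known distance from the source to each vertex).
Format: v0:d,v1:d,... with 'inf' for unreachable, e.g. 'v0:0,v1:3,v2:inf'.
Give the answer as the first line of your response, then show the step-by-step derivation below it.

v0:inf,v1:inf,v2:inf,v3:12,v4:0,v5:17,v6:28,v7:inf

step 1: dist = v0:inf,v1:inf,v2:inf,v3:12,v4:0,v5:inf,v6:inf,v7:inf
step 2: dist = v0:inf,v1:inf,v2:inf,v3:12,v4:0,v5:17,v6:28,v7:inf
step 3: dist = v0:inf,v1:inf,v2:inf,v3:12,v4:0,v5:17,v6:28,v7:inf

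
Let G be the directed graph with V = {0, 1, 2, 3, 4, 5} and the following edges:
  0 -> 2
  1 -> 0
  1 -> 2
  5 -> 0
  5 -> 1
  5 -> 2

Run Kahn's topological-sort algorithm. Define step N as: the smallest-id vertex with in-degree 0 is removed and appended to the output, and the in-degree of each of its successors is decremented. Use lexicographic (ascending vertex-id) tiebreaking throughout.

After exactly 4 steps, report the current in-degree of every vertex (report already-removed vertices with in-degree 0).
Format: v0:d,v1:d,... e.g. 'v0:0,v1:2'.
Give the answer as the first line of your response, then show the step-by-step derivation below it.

v0:0,v1:0,v2:1,v3:0,v4:0,v5:0

step 1: output 3; order=[3]; indeg=(2,1,3,0,0,0)
step 2: output 4; order=[3,4]; indeg=(2,1,3,0,0,0)
step 3: output 5; order=[3,4,5]; indeg=(1,0,2,0,0,0)
step 4: output 1; order=[3,4,5,1]; indeg=(0,0,1,0,0,0)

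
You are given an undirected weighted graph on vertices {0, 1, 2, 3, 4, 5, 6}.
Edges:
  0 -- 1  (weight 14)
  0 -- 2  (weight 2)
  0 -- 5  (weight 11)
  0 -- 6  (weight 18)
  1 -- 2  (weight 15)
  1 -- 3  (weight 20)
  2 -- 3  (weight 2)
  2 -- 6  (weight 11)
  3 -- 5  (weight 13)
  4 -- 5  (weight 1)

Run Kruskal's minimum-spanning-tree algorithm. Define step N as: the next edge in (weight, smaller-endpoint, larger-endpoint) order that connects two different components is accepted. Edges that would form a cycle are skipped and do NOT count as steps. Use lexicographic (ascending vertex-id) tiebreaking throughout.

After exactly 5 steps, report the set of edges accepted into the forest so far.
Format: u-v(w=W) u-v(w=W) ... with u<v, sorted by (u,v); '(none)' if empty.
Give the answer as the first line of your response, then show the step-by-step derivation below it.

0-2(w=2) 0-5(w=11) 2-3(w=2) 2-6(w=11) 4-5(w=1)

step 1: add edge 4-5 (w=1); MST = {4-5(w=1)}
step 2: add edge 0-2 (w=2); MST = {0-2(w=2) 4-5(w=1)}
step 3: add edge 2-3 (w=2); MST = {0-2(w=2) 2-3(w=2) 4-5(w=1)}
step 4: add edge 0-5 (w=11); MST = {0-2(w=2) 0-5(w=11) 2-3(w=2) 4-5(w=1)}
step 5: add edge 2-6 (w=11); MST = {0-2(w=2) 0-5(w=11) 2-3(w=2) 2-6(w=11) 4-5(w=1)}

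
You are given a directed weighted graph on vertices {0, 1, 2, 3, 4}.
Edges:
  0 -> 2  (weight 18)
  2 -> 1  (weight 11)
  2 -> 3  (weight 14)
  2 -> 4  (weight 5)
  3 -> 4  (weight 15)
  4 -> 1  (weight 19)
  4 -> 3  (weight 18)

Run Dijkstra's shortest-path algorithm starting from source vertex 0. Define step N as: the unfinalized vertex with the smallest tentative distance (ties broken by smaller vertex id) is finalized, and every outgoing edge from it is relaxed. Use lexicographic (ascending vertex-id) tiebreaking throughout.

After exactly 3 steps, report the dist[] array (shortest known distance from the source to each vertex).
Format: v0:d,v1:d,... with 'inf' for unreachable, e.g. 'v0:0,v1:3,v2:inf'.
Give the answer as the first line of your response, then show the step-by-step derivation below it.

v0:0,v1:29,v2:18,v3:32,v4:23

step 1: dist = v0:0,v1:inf,v2:18,v3:inf,v4:inf
step 2: dist = v0:0,v1:29,v2:18,v3:32,v4:23
step 3: dist = v0:0,v1:29,v2:18,v3:32,v4:23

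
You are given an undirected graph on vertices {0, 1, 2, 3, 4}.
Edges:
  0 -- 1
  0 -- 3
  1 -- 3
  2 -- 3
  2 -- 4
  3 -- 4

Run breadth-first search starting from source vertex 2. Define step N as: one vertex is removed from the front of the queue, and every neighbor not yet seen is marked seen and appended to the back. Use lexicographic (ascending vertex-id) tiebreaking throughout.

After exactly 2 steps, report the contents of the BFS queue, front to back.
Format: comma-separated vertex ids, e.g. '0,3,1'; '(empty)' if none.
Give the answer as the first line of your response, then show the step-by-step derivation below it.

4,0,1

step 1: dequeue 2; queue=[3,4]; order=2
step 2: dequeue 3; queue=[4,0,1]; order=2,3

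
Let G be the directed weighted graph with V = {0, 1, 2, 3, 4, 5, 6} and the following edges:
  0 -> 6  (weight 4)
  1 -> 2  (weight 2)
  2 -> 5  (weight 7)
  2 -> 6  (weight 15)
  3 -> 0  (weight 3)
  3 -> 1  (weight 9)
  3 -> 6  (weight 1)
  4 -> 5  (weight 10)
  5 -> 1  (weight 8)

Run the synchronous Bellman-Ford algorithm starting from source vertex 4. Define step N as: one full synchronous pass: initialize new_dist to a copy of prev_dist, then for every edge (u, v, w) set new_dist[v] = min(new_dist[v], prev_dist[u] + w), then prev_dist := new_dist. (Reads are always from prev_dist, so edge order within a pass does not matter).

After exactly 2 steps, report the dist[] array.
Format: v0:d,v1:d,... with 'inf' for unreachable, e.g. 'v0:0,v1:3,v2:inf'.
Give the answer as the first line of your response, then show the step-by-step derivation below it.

v0:inf,v1:18,v2:inf,v3:inf,v4:0,v5:10,v6:inf

step 1: dist = v0:inf,v1:inf,v2:inf,v3:inf,v4:0,v5:10,v6:inf
step 2: dist = v0:inf,v1:18,v2:inf,v3:inf,v4:0,v5:10,v6:inf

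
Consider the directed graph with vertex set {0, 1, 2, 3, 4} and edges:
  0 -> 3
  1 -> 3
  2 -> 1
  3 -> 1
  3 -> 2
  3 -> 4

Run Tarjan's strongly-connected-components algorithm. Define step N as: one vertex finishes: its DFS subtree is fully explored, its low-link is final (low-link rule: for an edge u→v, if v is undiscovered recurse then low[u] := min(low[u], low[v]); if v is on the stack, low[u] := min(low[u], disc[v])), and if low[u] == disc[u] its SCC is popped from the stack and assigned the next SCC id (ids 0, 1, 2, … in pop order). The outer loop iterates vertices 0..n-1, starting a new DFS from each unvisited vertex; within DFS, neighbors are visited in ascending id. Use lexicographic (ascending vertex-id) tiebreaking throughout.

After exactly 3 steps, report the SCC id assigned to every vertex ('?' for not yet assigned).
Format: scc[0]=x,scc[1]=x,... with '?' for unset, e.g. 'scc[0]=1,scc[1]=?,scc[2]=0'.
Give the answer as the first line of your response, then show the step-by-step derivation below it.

scc[0]=?,scc[1]=?,scc[2]=?,scc[3]=?,scc[4]=0

step 1: low=(low[0]=0,low[1]=1,low[2]=?,low[3]=1,low[4]=?); scc=(scc[0]=?,scc[1]=?,scc[2]=?,scc[3]=?,scc[4]=?)
step 2: low=(low[0]=0,low[1]=1,low[2]=2,low[3]=1,low[4]=?); scc=(scc[0]=?,scc[1]=?,scc[2]=?,scc[3]=?,scc[4]=?)
step 3: low=(low[0]=0,low[1]=1,low[2]=2,low[3]=1,low[4]=4); scc=(scc[0]=?,scc[1]=?,scc[2]=?,scc[3]=?,scc[4]=0)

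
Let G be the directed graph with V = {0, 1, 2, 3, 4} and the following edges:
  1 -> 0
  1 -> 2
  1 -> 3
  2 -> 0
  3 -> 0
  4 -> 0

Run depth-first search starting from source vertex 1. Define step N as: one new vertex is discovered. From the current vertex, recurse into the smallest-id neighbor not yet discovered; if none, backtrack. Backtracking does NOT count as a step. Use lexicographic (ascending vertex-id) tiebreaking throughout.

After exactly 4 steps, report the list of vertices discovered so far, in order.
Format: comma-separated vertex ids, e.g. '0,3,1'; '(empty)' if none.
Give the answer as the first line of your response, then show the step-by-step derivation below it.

1,0,2,3

step 1: discover 1; path=1; order=1
step 2: discover 0; path=1>0; order=1,0
step 3: discover 2; path=1>2; order=1,0,2
step 4: discover 3; path=1>3; order=1,0,2,3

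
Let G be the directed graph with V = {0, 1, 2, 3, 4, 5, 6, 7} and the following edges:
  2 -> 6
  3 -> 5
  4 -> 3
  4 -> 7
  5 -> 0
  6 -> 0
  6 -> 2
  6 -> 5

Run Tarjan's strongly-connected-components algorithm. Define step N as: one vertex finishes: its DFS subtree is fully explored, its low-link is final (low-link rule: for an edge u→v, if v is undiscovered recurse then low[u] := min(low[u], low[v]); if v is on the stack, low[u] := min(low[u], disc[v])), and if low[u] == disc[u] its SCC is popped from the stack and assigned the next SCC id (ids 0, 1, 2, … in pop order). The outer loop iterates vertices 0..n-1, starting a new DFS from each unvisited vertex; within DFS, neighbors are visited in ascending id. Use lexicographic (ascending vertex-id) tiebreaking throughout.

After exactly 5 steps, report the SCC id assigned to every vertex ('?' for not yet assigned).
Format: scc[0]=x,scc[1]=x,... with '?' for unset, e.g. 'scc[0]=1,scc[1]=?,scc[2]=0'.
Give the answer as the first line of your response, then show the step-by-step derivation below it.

scc[0]=0,scc[1]=1,scc[2]=3,scc[3]=?,scc[4]=?,scc[5]=2,scc[6]=3,scc[7]=?

step 1: low=(low[0]=0,low[1]=?,low[2]=?,low[3]=?,low[4]=?,low[5]=?,low[6]=?,low[7]=?); scc=(scc[0]=0,scc[1]=?,scc[2]=?,scc[3]=?,scc[4]=?,scc[5]=?,scc[6]=?,scc[7]=?)
step 2: low=(low[0]=0,low[1]=1,low[2]=?,low[3]=?,low[4]=?,low[5]=?,low[6]=?,low[7]=?); scc=(scc[0]=0,scc[1]=1,scc[2]=?,scc[3]=?,scc[4]=?,scc[5]=?,scc[6]=?,scc[7]=?)
step 3: low=(low[0]=0,low[1]=1,low[2]=2,low[3]=?,low[4]=?,low[5]=4,low[6]=2,low[7]=?); scc=(scc[0]=0,scc[1]=1,scc[2]=?,scc[3]=?,scc[4]=?,scc[5]=2,scc[6]=?,scc[7]=?)
step 4: low=(low[0]=0,low[1]=1,low[2]=2,low[3]=?,low[4]=?,low[5]=4,low[6]=2,low[7]=?); scc=(scc[0]=0,scc[1]=1,scc[2]=?,scc[3]=?,scc[4]=?,scc[5]=2,scc[6]=?,scc[7]=?)
step 5: low=(low[0]=0,low[1]=1,low[2]=2,low[3]=?,low[4]=?,low[5]=4,low[6]=2,low[7]=?); scc=(scc[0]=0,scc[1]=1,scc[2]=3,scc[3]=?,scc[4]=?,scc[5]=2,scc[6]=3,scc[7]=?)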